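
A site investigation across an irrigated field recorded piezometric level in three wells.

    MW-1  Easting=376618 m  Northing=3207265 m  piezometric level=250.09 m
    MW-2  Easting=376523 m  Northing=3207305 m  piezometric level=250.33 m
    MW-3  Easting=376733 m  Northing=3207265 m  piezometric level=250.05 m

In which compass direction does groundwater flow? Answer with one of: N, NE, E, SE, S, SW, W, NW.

S

Taking MW-1 as reference: MW-2−MW-1 = (-95, 40, +0.24); MW-3−MW-1 = (115, 0, -0.04).
Determinant of the coordinate differences = (-95)·0 − 115·40 = -4600.
∂h/∂x = [(+0.24)·0 − (-0.04)·40] / -4600 = -0.0003478
∂h/∂y = [(-95)·(-0.04) − 115·(+0.24)] / -4600 = +0.005174
Flow = −∇h = (+0.0003478 east, -0.005174 north), which points south.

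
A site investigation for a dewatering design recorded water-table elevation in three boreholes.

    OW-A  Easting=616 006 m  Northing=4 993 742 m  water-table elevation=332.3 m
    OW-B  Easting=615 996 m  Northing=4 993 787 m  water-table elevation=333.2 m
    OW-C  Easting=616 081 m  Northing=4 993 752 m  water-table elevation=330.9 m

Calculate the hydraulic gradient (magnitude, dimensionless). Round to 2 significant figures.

Differences from OW-A: to OW-B (Δx, Δy, Δh) = (-10, 45, +0.9); to OW-C = (75, 10, -1.4).
Solve a·Δx + b·Δy = Δh: det = (-10)·10 − 75·45 = -3475.
∂h/∂x = [(+0.9)·10 − (-1.4)·45] / -3475 = -0.02072
∂h/∂y = [(-10)·(-1.4) − 75·(+0.9)] / -3475 = +0.01540
|∇h| = √(-0.02072² + 0.01540²) = 0.02582

0.026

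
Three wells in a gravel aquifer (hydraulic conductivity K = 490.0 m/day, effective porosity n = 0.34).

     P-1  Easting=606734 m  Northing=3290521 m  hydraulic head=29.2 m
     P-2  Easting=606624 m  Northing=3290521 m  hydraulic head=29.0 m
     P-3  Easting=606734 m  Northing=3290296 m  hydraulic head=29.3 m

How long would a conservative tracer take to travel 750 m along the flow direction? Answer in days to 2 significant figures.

280 days

∂h/∂x = (29.0 − 29.2) / (606624 − 606734) = +0.001818
∂h/∂y = (29.3 − 29.2) / (3290296 − 3290521) = -0.0004444
|∇h| = √(0.001818² + -0.0004444²) = 0.001872
Seepage velocity v = K·i/n = 490.0 × 0.001872 / 0.34 = 2.698 m/day.
t = 750 / 2.698 = 278 days.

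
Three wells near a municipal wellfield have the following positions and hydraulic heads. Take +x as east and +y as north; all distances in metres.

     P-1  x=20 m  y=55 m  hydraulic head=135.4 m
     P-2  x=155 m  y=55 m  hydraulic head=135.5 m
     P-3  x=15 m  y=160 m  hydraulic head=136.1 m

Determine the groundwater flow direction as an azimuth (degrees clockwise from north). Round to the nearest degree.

Taking P-1 as reference: P-2−P-1 = (135, 0, +0.1); P-3−P-1 = (-5, 105, +0.7).
Solve a·Δx + b·Δy = Δh: det = 135·105 − (-5)·0 = 14175.
∂h/∂x = [(+0.1)·105 − (+0.7)·0] / 14175 = +0.0007407
∂h/∂y = [135·(+0.7) − (-5)·(+0.1)] / 14175 = +0.006702
Flow direction (−∇h) has components (-0.0007407 E, -0.006702 N).
Azimuth = atan2(E, N) = atan2(-0.0007407, -0.006702) = 186.3° ≈ 186°.

186°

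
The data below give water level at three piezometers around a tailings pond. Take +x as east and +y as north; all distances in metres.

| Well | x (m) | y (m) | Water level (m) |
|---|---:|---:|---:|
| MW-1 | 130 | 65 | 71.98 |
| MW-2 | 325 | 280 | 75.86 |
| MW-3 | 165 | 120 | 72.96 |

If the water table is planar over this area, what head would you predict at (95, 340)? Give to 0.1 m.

Three-point gradient (reference MW-1): Δ to MW-2 = (195, 215, +3.88), Δ to MW-3 = (35, 55, +0.98).
∂h/∂x = +0.0008438, ∂h/∂y = +0.01728 (det = 3200).
h(95, 340) = 71.98 + (+0.0008438)·(-35) + (+0.01728)·(275) = 71.98 -0.030 +4.752 = 76.703 m.

76.7 m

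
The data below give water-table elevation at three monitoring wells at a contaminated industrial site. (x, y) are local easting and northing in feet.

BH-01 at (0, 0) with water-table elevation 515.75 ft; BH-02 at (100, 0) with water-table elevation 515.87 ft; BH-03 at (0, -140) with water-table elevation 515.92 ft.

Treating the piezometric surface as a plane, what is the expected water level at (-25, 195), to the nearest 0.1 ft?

∂h/∂x = (515.87 − 515.75) / (100 − 0) = +0.001200
∂h/∂y = (515.92 − 515.75) / (-140 − 0) = -0.001214
h(-25, 195) = 515.75 + (+0.001200)·(-25) + (-0.001214)·(195) = 515.75 -0.030 -0.237 = 515.483 ft.

515.5 ft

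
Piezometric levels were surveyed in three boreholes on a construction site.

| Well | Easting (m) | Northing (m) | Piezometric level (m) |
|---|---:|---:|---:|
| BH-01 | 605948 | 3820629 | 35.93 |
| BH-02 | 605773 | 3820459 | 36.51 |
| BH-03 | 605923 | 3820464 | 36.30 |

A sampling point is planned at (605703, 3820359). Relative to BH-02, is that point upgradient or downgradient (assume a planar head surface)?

upgradient

Taking BH-01 as reference: BH-02−BH-01 = (-175, -170, +0.58); BH-03−BH-01 = (-25, -165, +0.37).
Determinant of the coordinate differences = (-175)·(-165) − (-25)·(-170) = 24625.
∂h/∂x = [(+0.58)·(-165) − (+0.37)·(-170)] / 24625 = -0.001332
∂h/∂y = [(-175)·(+0.37) − (-25)·(+0.58)] / 24625 = -0.002041
Head at (605703, 3820359) = 35.93 + (-0.001332)·(-245) + (-0.002041)·(-270) = 36.81 m.
That is higher than the 36.51 m at BH-02, so the point is upgradient.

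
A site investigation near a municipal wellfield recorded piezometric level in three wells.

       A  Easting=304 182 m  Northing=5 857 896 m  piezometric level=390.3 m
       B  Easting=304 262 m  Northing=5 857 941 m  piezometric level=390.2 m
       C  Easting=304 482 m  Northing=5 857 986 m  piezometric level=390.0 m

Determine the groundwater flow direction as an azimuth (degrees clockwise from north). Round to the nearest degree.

Taking A as reference: B−A = (80, 45, -0.1); C−A = (300, 90, -0.3).
Determinant of the coordinate differences = 80·90 − 300·45 = -6300.
∂h/∂x = [(-0.1)·90 − (-0.3)·45] / -6300 = -0.0007143
∂h/∂y = [80·(-0.3) − 300·(-0.1)] / -6300 = -0.0009524
Flow direction (−∇h) has components (+0.0007143 E, +0.0009524 N).
Azimuth = atan2(E, N) = atan2(+0.0007143, +0.0009524) = 36.9° ≈ 037°.

037°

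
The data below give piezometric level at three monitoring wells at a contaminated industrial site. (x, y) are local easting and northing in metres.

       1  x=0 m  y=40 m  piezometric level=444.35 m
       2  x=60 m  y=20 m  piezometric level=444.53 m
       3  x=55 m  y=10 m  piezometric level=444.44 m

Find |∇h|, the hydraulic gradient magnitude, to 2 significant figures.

0.0082

Taking 1 as reference: 2−1 = (60, -20, +0.18); 3−1 = (55, -30, +0.09).
Solve a·Δx + b·Δy = Δh: det = 60·(-30) − 55·(-20) = -700.
∂h/∂x = [(+0.18)·(-30) − (+0.09)·(-20)] / -700 = +0.005143
∂h/∂y = [60·(+0.09) − 55·(+0.18)] / -700 = +0.006429
|∇h| = √(0.005143² + 0.006429²) = 0.008233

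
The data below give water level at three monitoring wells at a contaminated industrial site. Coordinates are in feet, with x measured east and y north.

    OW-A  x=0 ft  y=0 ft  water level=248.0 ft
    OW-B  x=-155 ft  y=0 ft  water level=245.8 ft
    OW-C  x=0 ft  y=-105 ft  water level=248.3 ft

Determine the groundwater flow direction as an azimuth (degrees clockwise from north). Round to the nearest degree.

∂h/∂x = (245.8 − 248.0) / (-155 − 0) = +0.01419
∂h/∂y = (248.3 − 248.0) / (-105 − 0) = -0.002857
Flow direction (−∇h) has components (-0.01419 E, +0.002857 N).
Azimuth = atan2(E, N) = atan2(-0.01419, +0.002857) = 281.4° ≈ 281°.

281°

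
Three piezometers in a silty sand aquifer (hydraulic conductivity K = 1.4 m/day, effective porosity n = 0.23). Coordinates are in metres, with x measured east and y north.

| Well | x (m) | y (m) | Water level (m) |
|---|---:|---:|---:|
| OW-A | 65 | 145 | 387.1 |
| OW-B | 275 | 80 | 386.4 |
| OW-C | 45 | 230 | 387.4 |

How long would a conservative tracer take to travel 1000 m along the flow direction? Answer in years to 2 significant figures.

120 years

Differences from OW-A: to OW-B (Δx, Δy, Δh) = (210, -65, -0.7); to OW-C = (-20, 85, +0.3).
Solve a·Δx + b·Δy = Δh: det = 210·85 − (-20)·(-65) = 16550.
∂h/∂x = [(-0.7)·85 − (+0.3)·(-65)] / 16550 = -0.002417
∂h/∂y = [210·(+0.3) − (-20)·(-0.7)] / 16550 = +0.002961
|∇h| = √(-0.002417² + 0.002961²) = 0.003822
Seepage velocity v = K·i/n = 1.4 × 0.003822 / 0.23 = 0.02326 m/day.
t = 1000 / 0.02326 = 4.299e+04 days = 118 years.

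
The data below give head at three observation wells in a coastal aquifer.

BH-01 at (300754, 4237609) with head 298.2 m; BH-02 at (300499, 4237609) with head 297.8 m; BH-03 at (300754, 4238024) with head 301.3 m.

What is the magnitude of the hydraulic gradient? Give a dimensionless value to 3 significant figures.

∂h/∂x = (297.8 − 298.2) / (300499 − 300754) = +0.001569
∂h/∂y = (301.3 − 298.2) / (4238024 − 4237609) = +0.007470
|∇h| = √(0.001569² + 0.007470²) = 0.007633

0.00763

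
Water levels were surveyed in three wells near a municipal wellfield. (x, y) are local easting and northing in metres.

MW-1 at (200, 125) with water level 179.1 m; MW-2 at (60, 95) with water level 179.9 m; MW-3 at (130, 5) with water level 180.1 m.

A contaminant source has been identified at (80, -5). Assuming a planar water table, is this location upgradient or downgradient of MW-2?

Differences from MW-1: to MW-2 (Δx, Δy, Δh) = (-140, -30, +0.8); to MW-3 = (-70, -120, +1.0).
Solve a·Δx + b·Δy = Δh: det = (-140)·(-120) − (-70)·(-30) = 14700.
∂h/∂x = [(+0.8)·(-120) − (+1.0)·(-30)] / 14700 = -0.004490
∂h/∂y = [(-140)·(+1.0) − (-70)·(+0.8)] / 14700 = -0.005714
Head at (80, -5) = 179.1 + (-0.004490)·(-120) + (-0.005714)·(-130) = 180.38 m.
That is higher than the 179.9 m at MW-2, so the point is upgradient.

upgradient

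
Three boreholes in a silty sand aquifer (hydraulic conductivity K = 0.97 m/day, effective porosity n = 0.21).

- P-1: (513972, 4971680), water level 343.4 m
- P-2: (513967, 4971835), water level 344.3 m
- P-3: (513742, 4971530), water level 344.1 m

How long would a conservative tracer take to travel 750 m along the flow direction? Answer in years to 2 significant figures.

With h = a·x + b·y + c and P-1 as origin, the differences give:
  (-5)·a + 155·b = +0.9
  (-230)·a + (-150)·b = +0.7
Eliminate b (×(-150) and ×155, subtract): 36400·a = -243.50 → a = ∂h/∂x = -0.006690
Back-substitute: b = ∂h/∂y = +0.005591.
|∇h| = √(-0.006690² + 0.005591²) = 0.008719
Seepage velocity v = K·i/n = 0.97 × 0.008719 / 0.21 = 0.04027 m/day.
t = 750 / 0.04027 = 1.862e+04 days = 51 years.

51 years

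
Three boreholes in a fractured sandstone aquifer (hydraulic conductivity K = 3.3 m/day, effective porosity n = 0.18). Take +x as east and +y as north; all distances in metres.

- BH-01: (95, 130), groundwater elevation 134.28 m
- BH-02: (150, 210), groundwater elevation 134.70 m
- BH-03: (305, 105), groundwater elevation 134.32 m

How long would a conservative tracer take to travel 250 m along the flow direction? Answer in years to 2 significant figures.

With h = a·x + b·y + c and BH-01 as origin, the differences give:
  55·a + 80·b = +0.42
  210·a + (-25)·b = +0.04
Eliminate b (×(-25) and ×80, subtract): -18175·a = -13.700 → a = ∂h/∂x = +0.0007538
Back-substitute: b = ∂h/∂y = +0.004732.
|∇h| = √(0.0007538² + 0.004732²) = 0.004792
Seepage velocity v = K·i/n = 3.3 × 0.004792 / 0.18 = 0.08785 m/day.
t = 250 / 0.08785 = 2846 days = 7.79 years.

7.8 years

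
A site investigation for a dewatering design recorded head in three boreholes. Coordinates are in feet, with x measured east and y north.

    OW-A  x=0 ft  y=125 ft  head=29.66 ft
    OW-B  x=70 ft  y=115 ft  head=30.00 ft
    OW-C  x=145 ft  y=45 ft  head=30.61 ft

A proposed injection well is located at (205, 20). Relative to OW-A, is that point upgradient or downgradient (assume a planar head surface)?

upgradient

With h = a·x + b·y + c and OW-A as origin, the differences give:
  70·a + (-10)·b = +0.34
  145·a + (-80)·b = +0.95
Eliminate b (×(-80) and ×(-10), subtract): -4150·a = -17.700 → a = ∂h/∂x = +0.004265
Back-substitute: b = ∂h/∂y = -0.004145.
Head at (205, 20) = 29.66 + (+0.004265)·(205) + (-0.004145)·(-105) = 30.97 ft.
That is higher than the 29.66 ft at OW-A, so the point is upgradient.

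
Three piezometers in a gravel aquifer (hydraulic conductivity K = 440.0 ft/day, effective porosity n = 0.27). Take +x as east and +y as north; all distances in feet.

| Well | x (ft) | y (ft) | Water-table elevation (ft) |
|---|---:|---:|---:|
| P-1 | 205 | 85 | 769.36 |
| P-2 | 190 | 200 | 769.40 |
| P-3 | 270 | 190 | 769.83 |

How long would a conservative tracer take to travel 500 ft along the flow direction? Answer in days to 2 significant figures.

55 days

Taking P-1 as reference: P-2−P-1 = (-15, 115, +0.04); P-3−P-1 = (65, 105, +0.47).
Determinant of the coordinate differences = (-15)·105 − 65·115 = -9050.
∂h/∂x = [(+0.04)·105 − (+0.47)·115] / -9050 = +0.005508
∂h/∂y = [(-15)·(+0.47) − 65·(+0.04)] / -9050 = +0.001066
|∇h| = √(0.005508² + 0.001066²) = 0.00561
Seepage velocity v = K·i/n = 440.0 × 0.00561 / 0.27 = 9.142 ft/day.
t = 500 / 9.142 = 54.69 days.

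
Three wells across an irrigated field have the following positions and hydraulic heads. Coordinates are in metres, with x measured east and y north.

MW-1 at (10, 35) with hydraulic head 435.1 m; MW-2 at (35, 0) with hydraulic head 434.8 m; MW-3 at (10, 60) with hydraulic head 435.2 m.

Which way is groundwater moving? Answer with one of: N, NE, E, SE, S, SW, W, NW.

Taking MW-1 as reference: MW-2−MW-1 = (25, -35, -0.3); MW-3−MW-1 = (0, 25, +0.1).
Solve a·Δx + b·Δy = Δh: det = 25·25 − 0·(-35) = 625.
∂h/∂x = [(-0.3)·25 − (+0.1)·(-35)] / 625 = -0.006400
∂h/∂y = [25·(+0.1) − 0·(-0.3)] / 625 = +0.004000
Flow = −∇h = (+0.006400 east, -0.004000 north), which points southeast.

SE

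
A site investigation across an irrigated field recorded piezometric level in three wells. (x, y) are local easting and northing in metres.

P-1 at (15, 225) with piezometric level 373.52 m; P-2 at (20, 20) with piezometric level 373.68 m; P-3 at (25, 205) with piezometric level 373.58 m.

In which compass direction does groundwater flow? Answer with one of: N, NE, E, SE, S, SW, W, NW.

W

Three-point gradient (reference P-1): Δ to P-2 = (5, -205, +0.16), Δ to P-3 = (10, -20, +0.06).
∂h/∂x = +0.004667, ∂h/∂y = -0.0006667 (det = 1950).
Flow = −∇h = (-0.004667 east, +0.0006667 north), which points west.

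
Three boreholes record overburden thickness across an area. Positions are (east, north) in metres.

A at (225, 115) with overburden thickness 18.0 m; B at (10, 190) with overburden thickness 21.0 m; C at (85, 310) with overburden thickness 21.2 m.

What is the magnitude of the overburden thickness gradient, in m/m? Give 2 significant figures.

With d = a·x + b·y + c and A as origin, the differences give:
  (-215)·a + 75·b = +3.0
  (-140)·a + 195·b = +3.2
Eliminate b (×195 and ×75, subtract): -31425·a = 345.00 → a = ∂d/∂x = -0.01098
Back-substitute: b = ∂d/∂y = +0.008528.
|∇f| = √(-0.01098² + 0.008528²) = 0.0139 m/m

0.014 m/m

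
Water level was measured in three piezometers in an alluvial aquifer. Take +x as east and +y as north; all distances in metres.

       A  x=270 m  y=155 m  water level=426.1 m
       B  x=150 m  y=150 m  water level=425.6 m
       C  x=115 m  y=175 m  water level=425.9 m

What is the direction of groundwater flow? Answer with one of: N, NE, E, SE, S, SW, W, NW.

Taking A as reference: B−A = (-120, -5, -0.5); C−A = (-155, 20, -0.2).
Solve a·Δx + b·Δy = Δh: det = (-120)·20 − (-155)·(-5) = -3175.
∂h/∂x = [(-0.5)·20 − (-0.2)·(-5)] / -3175 = +0.003465
∂h/∂y = [(-120)·(-0.2) − (-155)·(-0.5)] / -3175 = +0.01685
Flow = −∇h = (-0.003465 east, -0.01685 north), which points south.

S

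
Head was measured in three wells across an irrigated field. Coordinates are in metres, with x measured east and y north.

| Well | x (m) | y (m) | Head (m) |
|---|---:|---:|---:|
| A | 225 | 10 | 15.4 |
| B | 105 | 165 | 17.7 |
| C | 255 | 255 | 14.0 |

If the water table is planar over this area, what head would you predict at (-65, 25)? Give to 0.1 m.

With h = a·x + b·y + c and A as origin, the differences give:
  (-120)·a + 155·b = +2.3
  30·a + 245·b = -1.4
Eliminate b (×245 and ×155, subtract): -34050·a = 780.50 → a = ∂h/∂x = -0.02292
Back-substitute: b = ∂h/∂y = -0.002907.
h(-65, 25) = 15.4 + (-0.02292)·(-290) + (-0.002907)·(15) = 15.4 +6.647 -0.044 = 22.004 m.

22.0 m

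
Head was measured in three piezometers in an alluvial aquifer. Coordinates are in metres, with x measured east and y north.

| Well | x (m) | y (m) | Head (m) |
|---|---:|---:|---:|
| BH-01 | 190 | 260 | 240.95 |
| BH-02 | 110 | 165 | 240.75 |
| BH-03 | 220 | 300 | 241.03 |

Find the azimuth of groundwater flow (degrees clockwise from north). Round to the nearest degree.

225°

Differences from BH-01: to BH-02 (Δx, Δy, Δh) = (-80, -95, -0.20); to BH-03 = (30, 40, +0.08).
Determinant of the coordinate differences = (-80)·40 − 30·(-95) = -350.
∂h/∂x = [(-0.20)·40 − (+0.08)·(-95)] / -350 = +0.001143
∂h/∂y = [(-80)·(+0.08) − 30·(-0.20)] / -350 = +0.001143
Flow direction (−∇h) has components (-0.001143 E, -0.001143 N).
Azimuth = atan2(E, N) = atan2(-0.001143, -0.001143) = 225.0° ≈ 225°.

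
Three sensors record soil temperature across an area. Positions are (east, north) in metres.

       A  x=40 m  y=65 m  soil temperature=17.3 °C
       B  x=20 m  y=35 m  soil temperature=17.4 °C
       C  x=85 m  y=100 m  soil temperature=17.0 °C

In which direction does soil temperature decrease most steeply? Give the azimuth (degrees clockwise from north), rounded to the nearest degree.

With T = a·x + b·y + c and A as origin, the differences give:
  (-20)·a + (-30)·b = +0.1
  45·a + 35·b = -0.3
Eliminate b (×35 and ×(-30), subtract): 650·a = -5.50 → a = ∂T/∂x = -0.008462
Back-substitute: b = ∂T/∂y = +0.002308.
Steepest decrease is along −∇f: components (+0.008462 E, -0.002308 N).
Azimuth = atan2(+0.008462, -0.002308) = 105.3° ≈ 105°.

105°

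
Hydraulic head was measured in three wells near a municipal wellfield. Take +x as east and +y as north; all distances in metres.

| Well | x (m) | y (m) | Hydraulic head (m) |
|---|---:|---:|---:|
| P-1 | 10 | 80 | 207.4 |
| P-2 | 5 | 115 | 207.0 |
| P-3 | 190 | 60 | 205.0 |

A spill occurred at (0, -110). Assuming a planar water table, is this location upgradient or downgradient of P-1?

Three-point gradient (reference P-1): Δ to P-2 = (-5, 35, -0.4), Δ to P-3 = (180, -20, -2.4).
∂h/∂x = -0.01484, ∂h/∂y = -0.01355 (det = -6200).
Head at (0, -110) = 207.4 + (-0.01484)·(-10) + (-0.01355)·(-190) = 210.12 m.
That is higher than the 207.4 m at P-1, so the point is upgradient.

upgradient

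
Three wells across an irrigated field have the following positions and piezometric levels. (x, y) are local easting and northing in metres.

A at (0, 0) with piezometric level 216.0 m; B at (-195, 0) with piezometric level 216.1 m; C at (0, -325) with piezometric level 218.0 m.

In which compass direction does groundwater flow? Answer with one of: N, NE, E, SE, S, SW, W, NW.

N

∂h/∂x = (216.1 − 216.0) / (-195 − 0) = -0.0005128
∂h/∂y = (218.0 − 216.0) / (-325 − 0) = -0.006154
Flow = −∇h = (+0.0005128 east, +0.006154 north), which points north.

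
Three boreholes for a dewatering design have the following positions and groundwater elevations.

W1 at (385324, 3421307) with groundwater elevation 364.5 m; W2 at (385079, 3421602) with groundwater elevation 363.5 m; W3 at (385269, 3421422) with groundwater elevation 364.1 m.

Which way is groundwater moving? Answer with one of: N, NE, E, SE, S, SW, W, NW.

Differences from W1: to W2 (Δx, Δy, Δh) = (-245, 295, -1.0); to W3 = (-55, 115, -0.4).
Solve a·Δx + b·Δy = Δh: det = (-245)·115 − (-55)·295 = -11950.
∂h/∂x = [(-1.0)·115 − (-0.4)·295] / -11950 = -0.0002510
∂h/∂y = [(-245)·(-0.4) − (-55)·(-1.0)] / -11950 = -0.003598
Flow = −∇h = (+0.0002510 east, +0.003598 north), which points north.

N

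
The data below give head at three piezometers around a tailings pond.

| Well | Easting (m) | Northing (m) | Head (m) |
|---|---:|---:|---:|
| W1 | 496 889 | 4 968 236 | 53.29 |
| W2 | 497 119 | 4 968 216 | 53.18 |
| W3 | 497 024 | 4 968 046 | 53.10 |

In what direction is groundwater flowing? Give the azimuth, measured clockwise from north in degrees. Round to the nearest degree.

149°

Three-point gradient (reference W1): Δ to W2 = (230, -20, -0.11), Δ to W3 = (135, -190, -0.19).
∂h/∂x = -0.0004171, ∂h/∂y = +0.0007037 (det = -41000).
Flow direction (−∇h) has components (+0.0004171 E, -0.0007037 N).
Azimuth = atan2(E, N) = atan2(+0.0004171, -0.0007037) = 149.3° ≈ 149°.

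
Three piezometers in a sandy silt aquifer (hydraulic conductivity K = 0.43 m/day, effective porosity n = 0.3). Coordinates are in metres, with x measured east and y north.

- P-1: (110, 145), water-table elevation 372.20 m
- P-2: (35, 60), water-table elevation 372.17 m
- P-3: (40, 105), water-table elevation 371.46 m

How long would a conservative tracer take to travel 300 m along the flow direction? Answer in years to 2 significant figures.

Differences from P-1: to P-2 (Δx, Δy, Δh) = (-75, -85, -0.03); to P-3 = (-70, -40, -0.74).
Determinant of the coordinate differences = (-75)·(-40) − (-70)·(-85) = -2950.
∂h/∂x = [(-0.03)·(-40) − (-0.74)·(-85)] / -2950 = +0.02092
∂h/∂y = [(-75)·(-0.74) − (-70)·(-0.03)] / -2950 = -0.01810
|∇h| = √(0.02092² + -0.01810²) = 0.02766
Seepage velocity v = K·i/n = 0.43 × 0.02766 / 0.3 = 0.03965 m/day.
t = 300 / 0.03965 = 7566 days = 20.7 years.

21 years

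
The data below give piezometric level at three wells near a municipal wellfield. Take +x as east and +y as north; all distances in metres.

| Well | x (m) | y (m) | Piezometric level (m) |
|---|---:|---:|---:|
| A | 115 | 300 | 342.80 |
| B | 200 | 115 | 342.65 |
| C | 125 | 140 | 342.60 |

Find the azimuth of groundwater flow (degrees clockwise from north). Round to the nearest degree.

Taking A as reference: B−A = (85, -185, -0.15); C−A = (10, -160, -0.20).
Solve a·Δx + b·Δy = Δh: det = 85·(-160) − 10·(-185) = -11750.
∂h/∂x = [(-0.15)·(-160) − (-0.20)·(-185)] / -11750 = +0.001106
∂h/∂y = [85·(-0.20) − 10·(-0.15)] / -11750 = +0.001319
Flow direction (−∇h) has components (-0.001106 E, -0.001319 N).
Azimuth = atan2(E, N) = atan2(-0.001106, -0.001319) = 220.0° ≈ 220°.

220°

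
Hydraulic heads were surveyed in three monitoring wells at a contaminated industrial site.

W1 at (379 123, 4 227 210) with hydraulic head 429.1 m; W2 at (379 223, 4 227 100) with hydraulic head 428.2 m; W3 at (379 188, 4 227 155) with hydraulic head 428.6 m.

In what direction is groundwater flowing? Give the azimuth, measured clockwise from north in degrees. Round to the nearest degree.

With h = a·x + b·y + c and W1 as origin, the differences give:
  100·a + (-110)·b = -0.9
  65·a + (-55)·b = -0.5
Eliminate b (×(-55) and ×(-110), subtract): 1650·a = -5.50 → a = ∂h/∂x = -0.003333
Back-substitute: b = ∂h/∂y = +0.005152.
Flow direction (−∇h) has components (+0.003333 E, -0.005152 N).
Azimuth = atan2(E, N) = atan2(+0.003333, -0.005152) = 147.1° ≈ 147°.

147°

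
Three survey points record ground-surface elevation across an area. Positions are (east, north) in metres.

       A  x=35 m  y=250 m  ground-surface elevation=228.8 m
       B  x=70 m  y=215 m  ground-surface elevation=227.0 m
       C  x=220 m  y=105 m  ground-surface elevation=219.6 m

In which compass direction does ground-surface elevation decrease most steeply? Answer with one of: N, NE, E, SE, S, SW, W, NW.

E

Taking A as reference: B−A = (35, -35, -1.8); C−A = (185, -145, -9.2).
Solve a·Δx + b·Δy = Δz: det = 35·(-145) − 185·(-35) = 1400.
∂z/∂x = [(-1.8)·(-145) − (-9.2)·(-35)] / 1400 = -0.04357
∂z/∂y = [35·(-9.2) − 185·(-1.8)] / 1400 = +0.007857
Steepest decrease is along −∇f = (+0.04357 E, -0.007857 N) → east.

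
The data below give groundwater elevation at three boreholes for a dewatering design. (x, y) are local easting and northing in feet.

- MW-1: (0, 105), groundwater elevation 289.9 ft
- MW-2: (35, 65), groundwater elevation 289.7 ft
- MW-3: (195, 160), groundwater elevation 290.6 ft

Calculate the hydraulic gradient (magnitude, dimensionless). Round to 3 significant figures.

With h = a·x + b·y + c and MW-1 as origin, the differences give:
  35·a + (-40)·b = -0.2
  195·a + 55·b = +0.7
Eliminate b (×55 and ×(-40), subtract): 9725·a = 17.00 → a = ∂h/∂x = +0.001748
Back-substitute: b = ∂h/∂y = +0.006530.
|∇h| = √(0.001748² + 0.006530²) = 0.00676

0.00676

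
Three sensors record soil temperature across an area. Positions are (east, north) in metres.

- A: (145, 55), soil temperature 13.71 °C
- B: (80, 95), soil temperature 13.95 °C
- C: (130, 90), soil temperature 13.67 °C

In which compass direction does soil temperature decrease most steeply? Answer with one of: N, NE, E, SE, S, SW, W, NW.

Taking A as reference: B−A = (-65, 40, +0.24); C−A = (-15, 35, -0.04).
Determinant of the coordinate differences = (-65)·35 − (-15)·40 = -1675.
∂T/∂x = [(+0.24)·35 − (-0.04)·40] / -1675 = -0.005970
∂T/∂y = [(-65)·(-0.04) − (-15)·(+0.24)] / -1675 = -0.003701
Steepest decrease is along −∇f = (+0.005970 E, +0.003701 N) → northeast.

NE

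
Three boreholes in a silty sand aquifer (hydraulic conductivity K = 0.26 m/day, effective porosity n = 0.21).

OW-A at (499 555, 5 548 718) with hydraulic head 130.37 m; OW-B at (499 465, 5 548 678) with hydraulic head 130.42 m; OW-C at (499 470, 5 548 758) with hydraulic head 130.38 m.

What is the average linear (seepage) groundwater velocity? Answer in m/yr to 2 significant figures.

0.27 m/yr

Differences from OW-A: to OW-B (Δx, Δy, Δh) = (-90, -40, +0.05); to OW-C = (-85, 40, +0.01).
Determinant of the coordinate differences = (-90)·40 − (-85)·(-40) = -7000.
∂h/∂x = [(+0.05)·40 − (+0.01)·(-40)] / -7000 = -0.0003429
∂h/∂y = [(-90)·(+0.01) − (-85)·(+0.05)] / -7000 = -0.0004786
|∇h| = √(-0.0003429² + -0.0004786²) = 0.0005888
Seepage velocity v = K·i/n = 0.26 × 0.0005888 / 0.21 = 0.000729 m/day = 0.2663 m/yr.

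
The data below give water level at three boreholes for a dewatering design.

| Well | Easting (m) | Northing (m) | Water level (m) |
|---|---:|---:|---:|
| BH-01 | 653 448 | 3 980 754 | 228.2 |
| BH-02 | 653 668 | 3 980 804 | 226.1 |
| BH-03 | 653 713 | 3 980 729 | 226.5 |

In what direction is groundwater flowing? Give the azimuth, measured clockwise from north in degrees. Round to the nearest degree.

Three-point gradient (reference BH-01): Δ to BH-02 = (220, 50, -2.1), Δ to BH-03 = (265, -25, -1.7).
∂h/∂x = -0.007333, ∂h/∂y = -0.009733 (det = -18750).
Flow direction (−∇h) has components (+0.007333 E, +0.009733 N).
Azimuth = atan2(E, N) = atan2(+0.007333, +0.009733) = 37.0° ≈ 037°.

037°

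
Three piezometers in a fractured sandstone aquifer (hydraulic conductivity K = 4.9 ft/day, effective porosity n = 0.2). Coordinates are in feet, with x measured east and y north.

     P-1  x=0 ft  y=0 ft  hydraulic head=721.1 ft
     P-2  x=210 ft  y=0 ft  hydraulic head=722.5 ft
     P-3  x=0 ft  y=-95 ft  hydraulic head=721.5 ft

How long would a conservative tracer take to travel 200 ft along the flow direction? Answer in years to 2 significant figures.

2.8 years

∂h/∂x = (722.5 − 721.1) / (210 − 0) = +0.006667
∂h/∂y = (721.5 − 721.1) / (-95 − 0) = -0.004211
|∇h| = √(0.006667² + -0.004211²) = 0.007886
Seepage velocity v = K·i/n = 4.9 × 0.007886 / 0.2 = 0.1932 ft/day.
t = 200 / 0.1932 = 1035 days = 2.83 years.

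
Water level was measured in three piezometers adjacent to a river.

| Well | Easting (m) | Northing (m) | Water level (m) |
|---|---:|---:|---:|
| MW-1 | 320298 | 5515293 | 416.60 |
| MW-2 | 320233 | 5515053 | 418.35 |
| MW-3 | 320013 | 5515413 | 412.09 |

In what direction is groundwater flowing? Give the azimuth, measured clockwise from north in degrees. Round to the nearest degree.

Differences from MW-1: to MW-2 (Δx, Δy, Δh) = (-65, -240, +1.75); to MW-3 = (-285, 120, -4.51).
Determinant of the coordinate differences = (-65)·120 − (-285)·(-240) = -76200.
∂h/∂x = [(+1.75)·120 − (-4.51)·(-240)] / -76200 = +0.01145
∂h/∂y = [(-65)·(-4.51) − (-285)·(+1.75)] / -76200 = -0.01039
Flow direction (−∇h) has components (-0.01145 E, +0.01039 N).
Azimuth = atan2(E, N) = atan2(-0.01145, +0.01039) = 312.2° ≈ 312°.

312°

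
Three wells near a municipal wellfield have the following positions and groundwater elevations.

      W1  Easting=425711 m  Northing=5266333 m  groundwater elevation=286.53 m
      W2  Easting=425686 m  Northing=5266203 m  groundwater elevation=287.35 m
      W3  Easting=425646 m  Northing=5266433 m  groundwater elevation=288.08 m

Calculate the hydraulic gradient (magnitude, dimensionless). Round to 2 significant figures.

0.026

Taking W1 as reference: W2−W1 = (-25, -130, +0.82); W3−W1 = (-65, 100, +1.55).
Determinant of the coordinate differences = (-25)·100 − (-65)·(-130) = -10950.
∂h/∂x = [(+0.82)·100 − (+1.55)·(-130)] / -10950 = -0.02589
∂h/∂y = [(-25)·(+1.55) − (-65)·(+0.82)] / -10950 = -0.001329
|∇h| = √(-0.02589² + -0.001329²) = 0.02592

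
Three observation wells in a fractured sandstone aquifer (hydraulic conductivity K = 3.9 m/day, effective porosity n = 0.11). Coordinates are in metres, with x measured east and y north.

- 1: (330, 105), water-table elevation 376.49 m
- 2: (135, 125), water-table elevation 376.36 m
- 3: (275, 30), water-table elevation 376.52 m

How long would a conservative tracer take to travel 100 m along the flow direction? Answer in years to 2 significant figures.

With h = a·x + b·y + c and 1 as origin, the differences give:
  (-195)·a + 20·b = -0.13
  (-55)·a + (-75)·b = +0.03
Eliminate b (×(-75) and ×20, subtract): 15725·a = 9.150 → a = ∂h/∂x = +0.0005819
Back-substitute: b = ∂h/∂y = -0.0008267.
|∇h| = √(0.0005819² + -0.0008267²) = 0.001011
Seepage velocity v = K·i/n = 3.9 × 0.001011 / 0.11 = 0.03584 m/day.
t = 100 / 0.03584 = 2790 days = 7.64 years.

7.6 years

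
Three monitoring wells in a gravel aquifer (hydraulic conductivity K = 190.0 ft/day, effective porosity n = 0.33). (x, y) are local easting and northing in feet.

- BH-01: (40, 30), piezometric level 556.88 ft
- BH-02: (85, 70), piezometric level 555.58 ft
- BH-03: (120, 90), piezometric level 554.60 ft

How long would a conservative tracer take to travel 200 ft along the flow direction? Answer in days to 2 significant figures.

Taking BH-01 as reference: BH-02−BH-01 = (45, 40, -1.30); BH-03−BH-01 = (80, 60, -2.28).
Determinant of the coordinate differences = 45·60 − 80·40 = -500.
∂h/∂x = [(-1.30)·60 − (-2.28)·40] / -500 = -0.02640
∂h/∂y = [45·(-2.28) − 80·(-1.30)] / -500 = -0.002800
|∇h| = √(-0.02640² + -0.002800²) = 0.02655
Seepage velocity v = K·i/n = 190.0 × 0.02655 / 0.33 = 15.29 ft/day.
t = 200 / 15.29 = 13.08 days.

13 days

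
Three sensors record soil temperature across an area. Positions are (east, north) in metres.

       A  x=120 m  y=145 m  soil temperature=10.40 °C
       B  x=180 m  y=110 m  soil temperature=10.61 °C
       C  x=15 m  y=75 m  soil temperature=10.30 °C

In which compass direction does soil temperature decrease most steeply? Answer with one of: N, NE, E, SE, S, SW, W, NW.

NW

With T = a·x + b·y + c and A as origin, the differences give:
  60·a + (-35)·b = +0.21
  (-105)·a + (-70)·b = -0.10
Eliminate b (×(-70) and ×(-35), subtract): -7875·a = -18.200 → a = ∂T/∂x = +0.002311
Back-substitute: b = ∂T/∂y = -0.002038.
Steepest decrease is along −∇f = (-0.002311 E, +0.002038 N) → northwest.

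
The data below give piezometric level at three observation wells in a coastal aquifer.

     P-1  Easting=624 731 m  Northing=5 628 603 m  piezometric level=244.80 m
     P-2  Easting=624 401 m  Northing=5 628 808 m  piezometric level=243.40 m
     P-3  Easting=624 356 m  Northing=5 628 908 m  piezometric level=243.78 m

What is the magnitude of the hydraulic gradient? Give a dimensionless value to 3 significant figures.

0.0121

With h = a·x + b·y + c and P-1 as origin, the differences give:
  (-330)·a + 205·b = -1.40
  (-375)·a + 305·b = -1.02
Eliminate b (×305 and ×205, subtract): -23775·a = -217.900 → a = ∂h/∂x = +0.009165
Back-substitute: b = ∂h/∂y = +0.007924.
|∇h| = √(0.009165² + 0.007924²) = 0.01212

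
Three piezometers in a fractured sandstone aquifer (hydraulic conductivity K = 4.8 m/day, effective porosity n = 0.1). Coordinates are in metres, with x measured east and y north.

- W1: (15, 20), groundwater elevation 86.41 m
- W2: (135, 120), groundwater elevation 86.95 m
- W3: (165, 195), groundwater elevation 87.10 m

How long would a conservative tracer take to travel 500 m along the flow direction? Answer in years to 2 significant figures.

With h = a·x + b·y + c and W1 as origin, the differences give:
  120·a + 100·b = +0.54
  150·a + 175·b = +0.69
Eliminate b (×175 and ×100, subtract): 6000·a = 25.500 → a = ∂h/∂x = +0.004250
Back-substitute: b = ∂h/∂y = +0.0003000.
|∇h| = √(0.004250² + 0.0003000²) = 0.004261
Seepage velocity v = K·i/n = 4.8 × 0.004261 / 0.1 = 0.2045 m/day.
t = 500 / 0.2045 = 2445 days = 6.69 years.

6.7 years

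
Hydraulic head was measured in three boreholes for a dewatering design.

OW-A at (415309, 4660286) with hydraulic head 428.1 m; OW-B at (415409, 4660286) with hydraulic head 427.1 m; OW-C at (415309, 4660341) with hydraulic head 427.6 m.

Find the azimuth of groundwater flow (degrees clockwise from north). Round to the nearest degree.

∂h/∂x = (427.1 − 428.1) / (415409 − 415309) = -0.01000
∂h/∂y = (427.6 − 428.1) / (4660341 − 4660286) = -0.009091
Flow direction (−∇h) has components (+0.01000 E, +0.009091 N).
Azimuth = atan2(E, N) = atan2(+0.01000, +0.009091) = 47.7° ≈ 048°.

048°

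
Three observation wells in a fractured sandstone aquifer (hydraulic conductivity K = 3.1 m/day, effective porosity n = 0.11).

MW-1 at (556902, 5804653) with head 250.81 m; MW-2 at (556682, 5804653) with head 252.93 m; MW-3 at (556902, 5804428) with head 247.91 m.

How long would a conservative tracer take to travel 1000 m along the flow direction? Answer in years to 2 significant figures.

6.0 years

∂h/∂x = (252.93 − 250.81) / (556682 − 556902) = -0.009636
∂h/∂y = (247.91 − 250.81) / (5804428 − 5804653) = +0.01289
|∇h| = √(-0.009636² + 0.01289²) = 0.01609
Seepage velocity v = K·i/n = 3.1 × 0.01609 / 0.11 = 0.4534 m/day.
t = 1000 / 0.4534 = 2206 days = 6.04 years.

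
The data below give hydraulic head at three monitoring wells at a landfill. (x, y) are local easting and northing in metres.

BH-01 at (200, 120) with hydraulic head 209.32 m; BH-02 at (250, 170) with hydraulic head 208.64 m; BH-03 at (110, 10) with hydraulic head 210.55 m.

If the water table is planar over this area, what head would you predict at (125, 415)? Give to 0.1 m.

With h = a·x + b·y + c and BH-01 as origin, the differences give:
  50·a + 50·b = -0.68
  (-90)·a + (-110)·b = +1.23
Eliminate b (×(-110) and ×50, subtract): -1000·a = 13.300 → a = ∂h/∂x = -0.01330
Back-substitute: b = ∂h/∂y = -0.0003000.
h(125, 415) = 209.32 + (-0.01330)·(-75) + (-0.0003000)·(295) = 209.32 +0.997 -0.089 = 210.229 m.

210.2 m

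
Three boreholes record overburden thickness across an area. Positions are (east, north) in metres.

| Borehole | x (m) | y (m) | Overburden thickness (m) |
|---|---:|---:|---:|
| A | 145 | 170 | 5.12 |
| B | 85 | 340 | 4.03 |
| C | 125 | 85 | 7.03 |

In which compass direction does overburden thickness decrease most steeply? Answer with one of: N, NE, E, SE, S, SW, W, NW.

NE

Three-point gradient (reference A): Δ to B = (-60, 170, -1.09), Δ to C = (-20, -85, +1.91).
∂d/∂x = -0.02730, ∂d/∂y = -0.01605 (det = 8500).
Steepest decrease is along −∇f = (+0.02730 E, +0.01605 N) → northeast.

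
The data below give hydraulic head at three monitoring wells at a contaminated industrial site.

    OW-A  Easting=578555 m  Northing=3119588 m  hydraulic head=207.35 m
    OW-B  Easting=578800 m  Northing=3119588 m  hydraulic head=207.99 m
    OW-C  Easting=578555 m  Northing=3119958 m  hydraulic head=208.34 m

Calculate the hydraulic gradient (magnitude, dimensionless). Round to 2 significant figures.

∂h/∂x = (207.99 − 207.35) / (578800 − 578555) = +0.002612
∂h/∂y = (208.34 − 207.35) / (3119958 − 3119588) = +0.002676
|∇h| = √(0.002612² + 0.002676²) = 0.003739

0.0037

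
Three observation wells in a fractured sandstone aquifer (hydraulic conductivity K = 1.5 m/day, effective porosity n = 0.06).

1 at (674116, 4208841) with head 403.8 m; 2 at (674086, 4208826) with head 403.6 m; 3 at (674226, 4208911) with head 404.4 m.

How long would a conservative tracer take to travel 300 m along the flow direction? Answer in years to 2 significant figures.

Taking 1 as reference: 2−1 = (-30, -15, -0.2); 3−1 = (110, 70, +0.6).
Solve a·Δx + b·Δy = Δh: det = (-30)·70 − 110·(-15) = -450.
∂h/∂x = [(-0.2)·70 − (+0.6)·(-15)] / -450 = +0.01111
∂h/∂y = [(-30)·(+0.6) − 110·(-0.2)] / -450 = -0.008889
|∇h| = √(0.01111² + -0.008889²) = 0.01423
Seepage velocity v = K·i/n = 1.5 × 0.01423 / 0.06 = 0.3558 m/day.
t = 300 / 0.3558 = 843.2 days = 2.31 years.

2.3 years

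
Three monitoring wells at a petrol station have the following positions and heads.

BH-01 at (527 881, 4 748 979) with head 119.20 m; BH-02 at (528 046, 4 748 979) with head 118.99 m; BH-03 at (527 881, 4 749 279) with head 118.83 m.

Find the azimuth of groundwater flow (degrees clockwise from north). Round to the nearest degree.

046°

∂h/∂x = (118.99 − 119.20) / (528046 − 527881) = -0.001273
∂h/∂y = (118.83 − 119.20) / (4749279 − 4748979) = -0.001233
Flow direction (−∇h) has components (+0.001273 E, +0.001233 N).
Azimuth = atan2(E, N) = atan2(+0.001273, +0.001233) = 45.9° ≈ 046°.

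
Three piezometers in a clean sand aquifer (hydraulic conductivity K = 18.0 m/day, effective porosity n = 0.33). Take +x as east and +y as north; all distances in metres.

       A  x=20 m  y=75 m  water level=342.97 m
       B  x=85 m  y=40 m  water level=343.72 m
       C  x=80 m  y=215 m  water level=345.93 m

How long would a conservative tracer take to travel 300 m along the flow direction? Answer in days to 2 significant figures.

Taking A as reference: B−A = (65, -35, +0.75); C−A = (60, 140, +2.96).
Solve a·Δx + b·Δy = Δh: det = 65·140 − 60·(-35) = 11200.
∂h/∂x = [(+0.75)·140 − (+2.96)·(-35)] / 11200 = +0.01862
∂h/∂y = [65·(+2.96) − 60·(+0.75)] / 11200 = +0.01316
|∇h| = √(0.01862² + 0.01316²) = 0.0228
Seepage velocity v = K·i/n = 18.0 × 0.0228 / 0.33 = 1.244 m/day.
t = 300 / 1.244 = 241.2 days.

240 days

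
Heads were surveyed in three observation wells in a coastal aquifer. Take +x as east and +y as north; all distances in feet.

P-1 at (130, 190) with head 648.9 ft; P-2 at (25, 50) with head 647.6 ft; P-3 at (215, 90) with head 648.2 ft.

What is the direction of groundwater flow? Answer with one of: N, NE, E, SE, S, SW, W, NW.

S

Differences from P-1: to P-2 (Δx, Δy, Δh) = (-105, -140, -1.3); to P-3 = (85, -100, -0.7).
Solve a·Δx + b·Δy = Δh: det = (-105)·(-100) − 85·(-140) = 22400.
∂h/∂x = [(-1.3)·(-100) − (-0.7)·(-140)] / 22400 = +0.001429
∂h/∂y = [(-105)·(-0.7) − 85·(-1.3)] / 22400 = +0.008214
Flow = −∇h = (-0.001429 east, -0.008214 north), which points south.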